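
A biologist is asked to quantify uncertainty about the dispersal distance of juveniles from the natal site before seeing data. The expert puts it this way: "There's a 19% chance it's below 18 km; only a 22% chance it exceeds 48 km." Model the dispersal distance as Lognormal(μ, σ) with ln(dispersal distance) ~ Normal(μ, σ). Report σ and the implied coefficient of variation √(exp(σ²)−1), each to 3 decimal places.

σ ≈ 0.594, CV ≈ 0.651

If T ~ Lognormal(μ,σ) then ln T ~ Normal(μ,σ), so the p-quantile of ln T is μ + z_p·σ.
ln(18) = 2.89 and ln(48) = 3.871; z_{0.19} = -0.8779, z_{0.78} = 0.7722.
σ = (3.871 − 2.89)/(0.7722 − (-0.8779)) = 0.594.
μ = 2.89 − (-0.8779)·0.594 = 3.412.
CV = √(exp(σ²)−1) = √(exp(0.3533)−1) = 0.651.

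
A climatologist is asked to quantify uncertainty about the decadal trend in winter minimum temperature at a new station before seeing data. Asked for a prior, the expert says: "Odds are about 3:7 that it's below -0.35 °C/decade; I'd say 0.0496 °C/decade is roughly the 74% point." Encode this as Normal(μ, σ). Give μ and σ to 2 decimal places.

For Normal(μ,σ), the p-quantile is μ + z_p·σ. Here z_{0.3} = -0.5244, z_{0.74} = 0.6433.
So -0.35 = μ − 0.5244σ and 0.0496 = μ + 0.6433σ.
Subtracting: σ = (0.0496 − -0.35)/(0.6433 − (-0.5244)) = 0.34.
Then μ = -0.35 − (-0.5244)·0.34 = -0.17.

μ = -0.17, σ = 0.34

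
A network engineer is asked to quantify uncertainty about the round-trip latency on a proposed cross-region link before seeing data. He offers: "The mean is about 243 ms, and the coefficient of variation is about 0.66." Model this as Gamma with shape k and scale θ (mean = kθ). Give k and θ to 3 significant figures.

k ≈ 2.3, θ ≈ 106

For Gamma(k, scale θ): mean = kθ, variance = kθ², so CV = 1/√k.
CV = 0.66, hence k = 1/CV² = 2.3.
Then θ = mean/k = 243/2.3 = 106.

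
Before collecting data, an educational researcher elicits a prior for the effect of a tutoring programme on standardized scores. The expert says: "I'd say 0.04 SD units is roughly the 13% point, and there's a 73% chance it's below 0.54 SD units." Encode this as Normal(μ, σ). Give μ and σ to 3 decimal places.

The p-quantile of Normal(μ,σ) is μ + z_p·σ, with z_{0.13} = -1.126 and z_{0.73} = 0.6128.
Eliminate σ: μ = (z₂·x₁ − z₁·x₂)/(z₂ − z₁) = (0.6128·0.04 − (-1.126)·0.54)/1.739 = 0.364.
Then σ = (x₂ − x₁)/(z₂ − z₁) = (0.54 − 0.04)/1.739 = 0.287.

μ = 0.364, σ = 0.287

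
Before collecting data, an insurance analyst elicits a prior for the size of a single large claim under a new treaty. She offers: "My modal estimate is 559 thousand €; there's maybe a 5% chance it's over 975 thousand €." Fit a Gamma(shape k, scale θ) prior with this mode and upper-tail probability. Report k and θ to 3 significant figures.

Gamma(k,θ) with k>1 has mode (k−1)θ, so θ = 559/(k−1).
Need P(X < 975) = 0.95 with θ tied to k this way. Start at k = 2, θ = 559: P(X<975) ≈ 0.520.
Too low — raise k to concentrate. Iterating converges to k ≈ 10.
Then θ = 559/(10−1) ≈ 62.

k ≈ 10, θ ≈ 62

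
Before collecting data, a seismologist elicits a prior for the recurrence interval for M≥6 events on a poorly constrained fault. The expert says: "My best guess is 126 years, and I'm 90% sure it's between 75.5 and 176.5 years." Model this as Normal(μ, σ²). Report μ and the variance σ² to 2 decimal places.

μ = 126.00, σ² = 942.60

A symmetric 90% interval runs μ ± z·σ with z = 1.645.
Half-width = 50.5, so σ = 50.5/1.645 = 30.702 and σ² = 942.60.
μ is the stated best guess, 126.00.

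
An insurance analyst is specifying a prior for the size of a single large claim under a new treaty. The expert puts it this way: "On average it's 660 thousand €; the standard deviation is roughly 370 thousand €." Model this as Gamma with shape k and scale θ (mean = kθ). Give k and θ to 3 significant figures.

For Gamma(k, scale θ): mean = kθ, variance = kθ², so CV = 1/√k.
CV = SD/mean = 370/660 = 0.5606, hence k = 1/CV² = 3.18.
Then θ = mean/k = 660/3.18 = 207.

k ≈ 3.18, θ ≈ 207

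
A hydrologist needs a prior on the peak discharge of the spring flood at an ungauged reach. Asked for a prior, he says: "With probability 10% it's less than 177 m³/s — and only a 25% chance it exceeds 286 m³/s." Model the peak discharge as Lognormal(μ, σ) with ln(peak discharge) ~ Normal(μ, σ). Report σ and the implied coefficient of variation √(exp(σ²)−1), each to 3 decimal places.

If T ~ Lognormal(μ,σ) then ln T ~ Normal(μ,σ), so the p-quantile of ln T is μ + z_p·σ.
ln(177) = 5.176 and ln(286) = 5.656; z_{0.1} = -1.282, z_{0.75} = 0.6745.
σ = (5.656 − 5.176)/(0.6745 − (-1.282)) = 0.245.
μ = 5.176 − (-1.282)·0.245 = 5.491.
CV = √(exp(σ²)−1) = √(exp(0.0602)−1) = 0.249.

σ ≈ 0.245, CV ≈ 0.249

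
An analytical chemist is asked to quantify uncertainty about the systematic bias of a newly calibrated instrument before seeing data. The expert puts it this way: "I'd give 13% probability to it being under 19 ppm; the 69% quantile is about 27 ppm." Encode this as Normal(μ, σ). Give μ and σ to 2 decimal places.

For Normal(μ,σ), the p-quantile is μ + z_p·σ. Here z_{0.13} = -1.126, z_{0.69} = 0.4959.
So 19 = μ − 1.126σ and 27 = μ + 0.4959σ.
Subtracting: σ = (27 − 19)/(0.4959 − (-1.126)) = 4.93.
Then μ = 19 − (-1.126)·4.93 = 24.55.

μ = 24.55, σ = 4.93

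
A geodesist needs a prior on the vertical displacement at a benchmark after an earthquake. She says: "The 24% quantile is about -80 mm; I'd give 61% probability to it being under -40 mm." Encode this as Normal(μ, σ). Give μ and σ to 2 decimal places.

The p-quantile of Normal(μ,σ) is μ + z_p·σ, with z_{0.24} = -0.7063 and z_{0.61} = 0.2793.
Eliminate σ: μ = (z₂·x₁ − z₁·x₂)/(z₂ − z₁) = (0.2793·-80 − (-0.7063)·-40)/0.9856 = -51.34.
Then σ = (x₂ − x₁)/(z₂ − z₁) = (-40 − -80)/0.9856 = 40.58.

μ = -51.34, σ = 40.58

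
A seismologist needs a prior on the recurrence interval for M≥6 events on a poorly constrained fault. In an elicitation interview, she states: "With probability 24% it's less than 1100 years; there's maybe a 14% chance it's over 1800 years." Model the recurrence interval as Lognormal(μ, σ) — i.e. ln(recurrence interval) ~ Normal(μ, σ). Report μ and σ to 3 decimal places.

If T ~ Lognormal(μ,σ) then ln T ~ Normal(μ,σ), so the p-quantile of ln T is μ + z_p·σ.
ln(1100) = 7.003 and ln(1800) = 7.496; z_{0.24} = -0.7063, z_{0.86} = 1.08.
σ = (7.496 − 7.003)/(1.08 − (-0.7063)) = 0.276.
μ = 7.003 − (-0.7063)·0.276 = 7.198.

μ ≈ 7.198, σ ≈ 0.276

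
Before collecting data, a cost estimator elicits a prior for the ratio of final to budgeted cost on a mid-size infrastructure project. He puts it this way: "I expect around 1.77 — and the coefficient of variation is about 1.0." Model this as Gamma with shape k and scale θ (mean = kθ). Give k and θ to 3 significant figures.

k ≈ 1, θ ≈ 1.77

For Gamma(k, scale θ): mean = kθ, variance = kθ², so CV = 1/√k.
CV = 1.0, hence k = 1/CV² = 1.
Then θ = mean/k = 1.77/1 = 1.77.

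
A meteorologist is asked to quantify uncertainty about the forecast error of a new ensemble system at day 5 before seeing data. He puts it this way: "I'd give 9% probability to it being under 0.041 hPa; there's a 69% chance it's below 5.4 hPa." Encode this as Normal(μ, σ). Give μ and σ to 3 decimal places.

μ = 3.953, σ = 2.918

The p-quantile of Normal(μ,σ) is μ + z_p·σ, with z_{0.09} = -1.341 and z_{0.69} = 0.4959.
Eliminate σ: μ = (z₂·x₁ − z₁·x₂)/(z₂ − z₁) = (0.4959·0.041 − (-1.341)·5.4)/1.837 = 3.953.
Then σ = (x₂ − x₁)/(z₂ − z₁) = (5.4 − 0.041)/1.837 = 2.918.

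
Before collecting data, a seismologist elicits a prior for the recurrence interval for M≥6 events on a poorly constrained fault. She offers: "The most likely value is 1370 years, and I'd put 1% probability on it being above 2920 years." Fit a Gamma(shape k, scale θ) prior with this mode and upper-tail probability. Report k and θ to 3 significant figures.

k ≈ 9.47, θ ≈ 162

Gamma(k,θ) with k>1 has mode (k−1)θ, so θ = 1370/(k−1).
Need P(X < 2920) = 0.99 with θ tied to k this way. Start at k = 2, θ = 1370: P(X<2920) ≈ 0.628.
Too low — raise k to concentrate. Iterating converges to k ≈ 9.47.
Then θ = 1370/(9.47−1) ≈ 162.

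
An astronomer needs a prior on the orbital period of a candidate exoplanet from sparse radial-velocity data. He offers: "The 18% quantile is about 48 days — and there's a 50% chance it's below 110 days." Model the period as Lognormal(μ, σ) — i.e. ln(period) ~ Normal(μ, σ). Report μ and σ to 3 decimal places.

If T ~ Lognormal(μ,σ) then ln T ~ Normal(μ,σ), so the p-quantile of ln T is μ + z_p·σ.
ln(48) = 3.871 and ln(110) = 4.7; z_{0.18} = -0.9154, z_{0.5} = 0.
σ = (4.7 − 3.871)/(0 − (-0.9154)) = 0.906.
μ = 3.871 − (-0.9154)·0.906 = 4.700.

μ ≈ 4.700, σ ≈ 0.906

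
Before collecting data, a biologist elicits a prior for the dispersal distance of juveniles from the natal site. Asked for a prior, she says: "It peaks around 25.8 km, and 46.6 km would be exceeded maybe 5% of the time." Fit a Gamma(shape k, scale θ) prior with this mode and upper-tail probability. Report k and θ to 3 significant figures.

k ≈ 8.97, θ ≈ 3.24

Gamma(k,θ) with k>1 has mode (k−1)θ, so θ = 25.8/(k−1).
Need P(X < 46.6) = 0.95 with θ tied to k this way. Start at k = 2, θ = 25.8: P(X<46.6) ≈ 0.539.
Too low — raise k to concentrate. Iterating converges to k ≈ 8.97.
Then θ = 25.8/(8.97−1) ≈ 3.24.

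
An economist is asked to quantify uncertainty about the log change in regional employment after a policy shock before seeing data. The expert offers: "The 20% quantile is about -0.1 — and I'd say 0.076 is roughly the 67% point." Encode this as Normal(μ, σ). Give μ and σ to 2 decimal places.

The p-quantile of Normal(μ,σ) is μ + z_p·σ, with z_{0.2} = -0.8416 and z_{0.67} = 0.4399.
Eliminate σ: μ = (z₂·x₁ − z₁·x₂)/(z₂ − z₁) = (0.4399·-0.1 − (-0.8416)·0.076)/1.282 = 0.02.
Then σ = (x₂ − x₁)/(z₂ − z₁) = (0.076 − -0.1)/1.282 = 0.14.

μ = 0.02, σ = 0.14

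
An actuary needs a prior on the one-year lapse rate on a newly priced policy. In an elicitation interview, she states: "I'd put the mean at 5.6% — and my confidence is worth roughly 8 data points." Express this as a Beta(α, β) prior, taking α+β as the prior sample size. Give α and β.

Under the effective-sample-size interpretation, Beta(α, β) has prior mean α/(α+β) and prior sample size α+β.
So α+β = 8 and α/(α+β) = 0.056, giving α = 0.056·8 = 0.448 and β = 8 − 0.448 = 7.552.

α = 0.448, β = 7.552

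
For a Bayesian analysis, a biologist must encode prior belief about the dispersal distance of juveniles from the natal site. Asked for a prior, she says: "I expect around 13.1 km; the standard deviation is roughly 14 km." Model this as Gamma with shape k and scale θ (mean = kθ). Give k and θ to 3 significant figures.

For Gamma(k, scale θ): mean = kθ, variance = kθ², so CV = 1/√k.
CV = SD/mean = 14/13.1 = 1.069, hence k = 1/CV² = 0.876.
Then θ = mean/k = 13.1/0.876 = 15.

k ≈ 0.876, θ ≈ 15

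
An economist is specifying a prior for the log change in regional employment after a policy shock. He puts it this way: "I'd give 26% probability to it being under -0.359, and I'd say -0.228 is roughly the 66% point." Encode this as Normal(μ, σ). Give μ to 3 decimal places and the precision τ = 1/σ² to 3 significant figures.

The p-quantile of Normal(μ,σ) is μ + z_p·σ, with z_{0.26} = -0.6433 and z_{0.66} = 0.4125.
Eliminate σ: μ = (z₂·x₁ − z₁·x₂)/(z₂ − z₁) = (0.4125·-0.359 − (-0.6433)·-0.228)/1.056 = -0.279.
Then σ = (x₂ − x₁)/(z₂ − z₁) = (-0.228 − -0.359)/1.056 = 0.124.
Precision τ = 1/σ² = 1/0.1241² = 65.

μ = -0.279, τ = 65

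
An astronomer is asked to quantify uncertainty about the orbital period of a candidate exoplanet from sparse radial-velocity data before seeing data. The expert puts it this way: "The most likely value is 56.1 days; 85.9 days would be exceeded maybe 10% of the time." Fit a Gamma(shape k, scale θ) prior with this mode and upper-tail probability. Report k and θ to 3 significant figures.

Gamma(k,θ) with k>1 has mode (k−1)θ, so θ = 56.1/(k−1).
Need P(X < 85.9) = 0.9 with θ tied to k this way. Start at k = 2, θ = 56.1: P(X<85.9) ≈ 0.453.
Too low — raise k to concentrate. Iterating converges to k ≈ 11.3.
Then θ = 56.1/(11.3−1) ≈ 5.46.

k ≈ 11.3, θ ≈ 5.46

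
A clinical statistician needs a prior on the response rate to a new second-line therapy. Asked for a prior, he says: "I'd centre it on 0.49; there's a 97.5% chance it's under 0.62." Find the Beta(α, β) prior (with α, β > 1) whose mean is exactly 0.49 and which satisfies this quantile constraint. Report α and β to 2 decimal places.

α ≈ 27.27, β ≈ 28.38

With mean 0.49 fixed, write α = 0.49s, β = 0.51s where s = α+β.
Need P(θ < 0.62) = 0.975 under Beta(0.49s, 0.51s). Normal approximation: (q−m)/√(m(1−m)/s) ≈ z_{0.975} = 1.96, so s ≈ 0.49·0.51·(1.96)²/(0.62−0.49)² = 56.8.
At s = 56.8: P(θ<0.62) ≈ 0.976. Adjusting to match 0.975 gives s ≈ 55.65.
So α = 0.49·55.65 ≈ 27.27, β = 0.51·55.65 ≈ 28.38.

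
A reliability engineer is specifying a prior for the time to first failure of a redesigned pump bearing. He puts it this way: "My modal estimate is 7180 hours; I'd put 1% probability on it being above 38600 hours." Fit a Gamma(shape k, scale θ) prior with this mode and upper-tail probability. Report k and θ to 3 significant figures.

Gamma(k,θ) with k>1 has mode (k−1)θ, so θ = 7180/(k−1).
Need P(X < 38600) = 0.99 with θ tied to k this way. Start at k = 2, θ = 7180: P(X<38600) ≈ 0.971.
Too low — raise k to concentrate. Iterating converges to k ≈ 2.36.
Then θ = 7180/(2.36−1) ≈ 5300.

k ≈ 2.36, θ ≈ 5300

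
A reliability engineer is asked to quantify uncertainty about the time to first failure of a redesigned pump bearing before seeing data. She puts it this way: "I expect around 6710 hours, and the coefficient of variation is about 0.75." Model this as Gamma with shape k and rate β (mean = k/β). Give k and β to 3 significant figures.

For Gamma(k, rate β): mean = k/β, variance = k/β², so CV = 1/√k.
CV = 0.75, hence k = 1/CV² = 1.78.
Then β = k/mean = 1.78/6710 = 0.000265.

k ≈ 1.78, β ≈ 0.000265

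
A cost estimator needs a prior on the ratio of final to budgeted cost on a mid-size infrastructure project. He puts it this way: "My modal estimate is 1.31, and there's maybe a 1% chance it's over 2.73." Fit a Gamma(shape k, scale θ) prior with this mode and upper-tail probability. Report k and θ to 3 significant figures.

Gamma(k,θ) with k>1 has mode (k−1)θ, so θ = 1.31/(k−1).
Need P(X < 2.73) = 0.99 with θ tied to k this way. Start at k = 2, θ = 1.31: P(X<2.73) ≈ 0.616.
Too low — raise k to concentrate. Iterating converges to k ≈ 10.
Then θ = 1.31/(10−1) ≈ 0.145.

k ≈ 10, θ ≈ 0.145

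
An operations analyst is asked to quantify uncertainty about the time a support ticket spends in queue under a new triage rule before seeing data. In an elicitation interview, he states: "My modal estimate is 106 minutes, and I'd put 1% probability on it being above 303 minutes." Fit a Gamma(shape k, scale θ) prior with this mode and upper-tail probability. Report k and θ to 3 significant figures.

k ≈ 5.13, θ ≈ 25.7

Gamma(k,θ) with k>1 has mode (k−1)θ, so θ = 106/(k−1).
Need P(X < 303) = 0.99 with θ tied to k this way. Start at k = 2, θ = 106: P(X<303) ≈ 0.779.
Too low — raise k to concentrate. Iterating converges to k ≈ 5.13.
Then θ = 106/(5.13−1) ≈ 25.7.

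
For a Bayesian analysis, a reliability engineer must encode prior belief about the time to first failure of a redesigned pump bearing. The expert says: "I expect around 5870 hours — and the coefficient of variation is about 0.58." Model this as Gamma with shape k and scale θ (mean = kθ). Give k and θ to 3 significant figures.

For Gamma(k, scale θ): mean = kθ, variance = kθ², so CV = 1/√k.
CV = 0.58, hence k = 1/CV² = 2.97.
Then θ = mean/k = 5870/2.97 = 1970.

k ≈ 2.97, θ ≈ 1970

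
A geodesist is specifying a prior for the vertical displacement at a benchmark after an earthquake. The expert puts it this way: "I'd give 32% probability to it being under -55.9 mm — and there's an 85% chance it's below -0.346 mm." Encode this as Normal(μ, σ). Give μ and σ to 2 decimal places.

μ = -38.63, σ = 36.93

For Normal(μ,σ), the p-quantile is μ + z_p·σ. Here z_{0.32} = -0.4677, z_{0.85} = 1.036.
So -55.9 = μ − 0.4677σ and -0.346 = μ + 1.036σ.
Subtracting: σ = (-0.346 − -55.9)/(1.036 − (-0.4677)) = 36.93.
Then μ = -55.9 − (-0.4677)·36.93 = -38.63.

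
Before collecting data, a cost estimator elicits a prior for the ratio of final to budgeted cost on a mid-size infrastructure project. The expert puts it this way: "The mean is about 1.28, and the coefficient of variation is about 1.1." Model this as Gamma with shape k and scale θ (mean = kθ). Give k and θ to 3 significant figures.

For Gamma(k, scale θ): mean = kθ, variance = kθ², so CV = 1/√k.
CV = 1.1, hence k = 1/CV² = 0.826.
Then θ = mean/k = 1.28/0.826 = 1.55.

k ≈ 0.826, θ ≈ 1.55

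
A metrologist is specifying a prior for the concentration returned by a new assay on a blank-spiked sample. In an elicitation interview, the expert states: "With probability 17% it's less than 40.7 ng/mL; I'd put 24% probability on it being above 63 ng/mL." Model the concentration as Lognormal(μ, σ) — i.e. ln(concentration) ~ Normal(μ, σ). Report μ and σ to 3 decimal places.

μ ≈ 3.957, σ ≈ 0.263

If T ~ Lognormal(μ,σ) then ln T ~ Normal(μ,σ), so the p-quantile of ln T is μ + z_p·σ.
ln(40.7) = 3.706 and ln(63) = 4.143; z_{0.17} = -0.9542, z_{0.76} = 0.7063.
σ = (4.143 − 3.706)/(0.7063 − (-0.9542)) = 0.263.
μ = 3.706 − (-0.9542)·0.263 = 3.957.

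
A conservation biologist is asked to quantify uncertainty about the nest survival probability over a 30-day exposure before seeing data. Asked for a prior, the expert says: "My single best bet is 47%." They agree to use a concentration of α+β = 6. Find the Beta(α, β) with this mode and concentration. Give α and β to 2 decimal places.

For α,β > 1 the Beta mode is (α−1)/(α+β−2). With α+β = 6, the mode is (α−1)/4.
Set (α−1)/4 = 0.47 → α = 1 + 0.47·4 = 2.88.
β = 6 − α = 3.12.

α = 2.88, β = 3.12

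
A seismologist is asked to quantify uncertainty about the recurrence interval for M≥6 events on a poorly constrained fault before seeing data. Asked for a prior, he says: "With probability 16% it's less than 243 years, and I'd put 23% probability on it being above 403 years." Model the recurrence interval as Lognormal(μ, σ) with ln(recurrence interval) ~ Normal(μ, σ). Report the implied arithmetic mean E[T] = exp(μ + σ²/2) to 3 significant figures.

If T ~ Lognormal(μ,σ) then ln T ~ Normal(μ,σ), so the p-quantile of ln T is μ + z_p·σ.
ln(243) = 5.493 and ln(403) = 5.999; z_{0.16} = -0.9945, z_{0.77} = 0.7388.
σ = (5.999 − 5.493)/(0.7388 − (-0.9945)) = 0.292.
μ = 5.493 − (-0.9945)·0.292 = 5.783.
E[T] = exp(μ + σ²/2) = exp(5.783 + 0.0426) = 339 years.

E[T] ≈ 339 years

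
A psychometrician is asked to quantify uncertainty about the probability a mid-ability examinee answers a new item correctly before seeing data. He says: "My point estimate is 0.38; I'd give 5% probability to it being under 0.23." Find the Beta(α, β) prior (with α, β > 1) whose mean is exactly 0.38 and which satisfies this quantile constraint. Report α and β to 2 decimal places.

α ≈ 9.66, β ≈ 15.76

With mean 0.38 fixed, write α = 0.38s, β = 0.62s where s = α+β.
Need P(θ < 0.23) = 0.05 under Beta(0.38s, 0.62s). Normal approximation: (q−m)/√(m(1−m)/s) ≈ z_{0.05} = -1.64, so s ≈ 0.38·0.62·(-1.64)²/(0.23−0.38)² = 28.3.
At s = 28.3: P(θ<0.23) ≈ 0.041. Adjusting to match 0.05 gives s ≈ 25.42.
So α = 0.38·25.42 ≈ 9.66, β = 0.62·25.42 ≈ 15.76.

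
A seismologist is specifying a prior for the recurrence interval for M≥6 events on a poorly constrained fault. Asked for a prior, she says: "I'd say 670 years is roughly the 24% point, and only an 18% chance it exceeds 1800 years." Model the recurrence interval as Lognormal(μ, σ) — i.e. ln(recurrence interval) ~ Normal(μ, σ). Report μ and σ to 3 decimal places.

μ ≈ 6.938, σ ≈ 0.609

If T ~ Lognormal(μ,σ) then ln T ~ Normal(μ,σ), so the p-quantile of ln T is μ + z_p·σ.
ln(670) = 6.507 and ln(1800) = 7.496; z_{0.24} = -0.7063, z_{0.82} = 0.9154.
σ = (7.496 − 6.507)/(0.9154 − (-0.7063)) = 0.609.
μ = 6.507 − (-0.7063)·0.609 = 6.938.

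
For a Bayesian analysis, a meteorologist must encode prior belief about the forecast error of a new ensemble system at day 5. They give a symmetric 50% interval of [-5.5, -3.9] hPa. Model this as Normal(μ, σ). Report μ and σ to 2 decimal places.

μ = -4.70, σ = 1.19

A symmetric 50% interval runs μ ± z·σ with z = 0.6745.
Half-width = 0.8, so σ = 0.8/0.6745 = 1.19.
μ is the interval midpoint, -4.70.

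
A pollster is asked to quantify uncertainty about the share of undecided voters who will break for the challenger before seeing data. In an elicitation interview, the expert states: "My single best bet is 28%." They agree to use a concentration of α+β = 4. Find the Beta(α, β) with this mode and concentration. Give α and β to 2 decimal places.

For α,β > 1 the Beta mode is (α−1)/(α+β−2). With α+β = 4, the mode is (α−1)/2.
Set (α−1)/2 = 0.28 → α = 1 + 0.28·2 = 1.56.
β = 4 − α = 2.44.

α = 1.56, β = 2.44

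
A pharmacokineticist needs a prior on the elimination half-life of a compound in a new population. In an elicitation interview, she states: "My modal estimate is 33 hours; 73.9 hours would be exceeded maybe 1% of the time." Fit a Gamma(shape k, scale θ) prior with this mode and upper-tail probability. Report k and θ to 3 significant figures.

Gamma(k,θ) with k>1 has mode (k−1)θ, so θ = 33/(k−1).
Need P(X < 73.9) = 0.99 with θ tied to k this way. Start at k = 2, θ = 33: P(X<73.9) ≈ 0.655.
Too low — raise k to concentrate. Iterating converges to k ≈ 8.39.
Then θ = 33/(8.39−1) ≈ 4.46.

k ≈ 8.39, θ ≈ 4.46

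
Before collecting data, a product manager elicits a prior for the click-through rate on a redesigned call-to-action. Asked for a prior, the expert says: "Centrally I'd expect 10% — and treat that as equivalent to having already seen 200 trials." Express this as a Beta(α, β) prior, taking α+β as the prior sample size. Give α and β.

α = 20, β = 180

Under the effective-sample-size interpretation, Beta(α, β) has prior mean α/(α+β) and prior sample size α+β.
So α+β = 200 and α/(α+β) = 0.1, giving α = 0.1·200 = 20 and β = 200 − 20 = 180.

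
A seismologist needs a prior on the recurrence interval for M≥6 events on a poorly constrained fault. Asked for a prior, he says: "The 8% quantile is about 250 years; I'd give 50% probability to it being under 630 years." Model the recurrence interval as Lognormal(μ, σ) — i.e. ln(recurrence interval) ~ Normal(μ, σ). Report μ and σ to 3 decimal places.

If T ~ Lognormal(μ,σ) then ln T ~ Normal(μ,σ), so the p-quantile of ln T is μ + z_p·σ.
ln(250) = 5.521 and ln(630) = 6.446; z_{0.08} = -1.405, z_{0.5} = 0.
σ = (6.446 − 5.521)/(0 − (-1.405)) = 0.658.
μ = 5.521 − (-1.405)·0.658 = 6.446.

μ ≈ 6.446, σ ≈ 0.658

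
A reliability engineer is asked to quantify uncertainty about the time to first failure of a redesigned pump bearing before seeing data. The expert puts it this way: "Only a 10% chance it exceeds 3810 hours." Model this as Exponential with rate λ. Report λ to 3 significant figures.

λ ≈ 0.000604

P(T > 3810.0) = e^(−λ·3810.0) = 0.1, so λ = −ln(0.1)/3810.0 = 0.000604.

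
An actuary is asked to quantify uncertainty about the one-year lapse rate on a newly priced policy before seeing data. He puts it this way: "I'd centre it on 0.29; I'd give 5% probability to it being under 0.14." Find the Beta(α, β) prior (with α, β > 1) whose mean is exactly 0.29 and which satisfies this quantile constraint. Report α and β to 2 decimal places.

With mean 0.29 fixed, write α = 0.29s, β = 0.71s where s = α+β.
Need P(θ < 0.14) = 0.05 under Beta(0.29s, 0.71s). Normal approximation: (q−m)/√(m(1−m)/s) ≈ z_{0.05} = -1.64, so s ≈ 0.29·0.71·(-1.64)²/(0.14−0.29)² = 24.8.
At s = 24.8: P(θ<0.14) ≈ 0.032. Adjusting to match 0.05 gives s ≈ 20.08.
So α = 0.29·20.08 ≈ 5.82, β = 0.71·20.08 ≈ 14.26.

α ≈ 5.82, β ≈ 14.26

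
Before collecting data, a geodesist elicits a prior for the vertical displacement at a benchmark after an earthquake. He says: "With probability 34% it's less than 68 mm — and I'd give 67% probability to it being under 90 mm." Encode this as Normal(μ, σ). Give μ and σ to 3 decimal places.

The p-quantile of Normal(μ,σ) is μ + z_p·σ, with z_{0.34} = -0.4125 and z_{0.67} = 0.4399.
Eliminate σ: μ = (z₂·x₁ − z₁·x₂)/(z₂ − z₁) = (0.4399·68 − (-0.4125)·90)/0.8524 = 78.646.
Then σ = (x₂ − x₁)/(z₂ − z₁) = (90 − 68)/0.8524 = 25.810.

μ = 78.646, σ = 25.810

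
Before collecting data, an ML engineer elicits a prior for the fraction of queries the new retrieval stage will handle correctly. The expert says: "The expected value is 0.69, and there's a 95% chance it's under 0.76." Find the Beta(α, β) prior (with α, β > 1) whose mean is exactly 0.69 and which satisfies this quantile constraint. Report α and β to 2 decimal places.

α ≈ 76.41, β ≈ 34.33

With mean 0.69 fixed, write α = 0.69s, β = 0.31s where s = α+β.
Need P(θ < 0.76) = 0.95 under Beta(0.69s, 0.31s). Normal approximation: (q−m)/√(m(1−m)/s) ≈ z_{0.95} = 1.64, so s ≈ 0.69·0.31·(1.64)²/(0.76−0.69)² = 118.1.
At s = 118.1: P(θ<0.76) ≈ 0.955. Adjusting to match 0.95 gives s ≈ 110.74.
So α = 0.69·110.74 ≈ 76.41, β = 0.31·110.74 ≈ 34.33.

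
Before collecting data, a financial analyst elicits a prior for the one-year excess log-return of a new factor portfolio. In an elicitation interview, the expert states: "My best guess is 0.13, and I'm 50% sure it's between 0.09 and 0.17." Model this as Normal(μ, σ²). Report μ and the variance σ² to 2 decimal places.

μ = 0.13, σ² = 0.00

A symmetric 50% interval runs μ ± z·σ with z = 0.6745.
Half-width = 0.04, so σ = 0.04/0.6745 = 0.059 and σ² = 0.00.
μ is the stated best guess, 0.13.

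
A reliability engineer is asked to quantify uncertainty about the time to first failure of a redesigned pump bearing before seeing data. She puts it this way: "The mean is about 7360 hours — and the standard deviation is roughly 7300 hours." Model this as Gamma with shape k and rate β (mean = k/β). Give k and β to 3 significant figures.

k ≈ 1.02, β ≈ 0.000138

For Gamma(k, rate β): mean = k/β, variance = k/β², so CV = 1/√k.
CV = SD/mean = 7300/7360 = 0.9918, hence k = 1/CV² = 1.02.
Then β = k/mean = 1.02/7360 = 0.000138.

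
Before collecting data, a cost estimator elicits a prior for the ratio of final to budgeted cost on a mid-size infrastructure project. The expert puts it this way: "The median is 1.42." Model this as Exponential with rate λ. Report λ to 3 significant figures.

Exponential median = ln 2 / λ, so λ = ln 2 / 1.42 = 0.488.

λ ≈ 0.488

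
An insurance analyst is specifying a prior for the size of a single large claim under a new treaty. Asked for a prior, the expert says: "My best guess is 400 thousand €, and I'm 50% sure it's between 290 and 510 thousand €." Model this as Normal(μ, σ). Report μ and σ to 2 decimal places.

μ = 400.00, σ = 163.09

A symmetric 50% interval runs μ ± z·σ with z = 0.6745.
Half-width = 110, so σ = 110/0.6745 = 163.09.
μ is the stated best guess, 400.00.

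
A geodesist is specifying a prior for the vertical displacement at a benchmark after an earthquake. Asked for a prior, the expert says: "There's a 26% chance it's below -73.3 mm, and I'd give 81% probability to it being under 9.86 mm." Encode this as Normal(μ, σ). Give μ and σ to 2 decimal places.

For Normal(μ,σ), the p-quantile is μ + z_p·σ. Here z_{0.26} = -0.6433, z_{0.81} = 0.8779.
So -73.3 = μ − 0.6433σ and 9.86 = μ + 0.8779σ.
Subtracting: σ = (9.86 − -73.3)/(0.8779 − (-0.6433)) = 54.67.
Then μ = -73.3 − (-0.6433)·54.67 = -38.13.

μ = -38.13, σ = 54.67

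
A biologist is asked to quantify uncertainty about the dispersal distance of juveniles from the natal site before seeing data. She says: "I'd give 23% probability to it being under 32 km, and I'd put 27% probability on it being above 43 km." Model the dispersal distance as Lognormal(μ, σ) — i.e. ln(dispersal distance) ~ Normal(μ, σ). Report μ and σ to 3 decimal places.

If T ~ Lognormal(μ,σ) then ln T ~ Normal(μ,σ), so the p-quantile of ln T is μ + z_p·σ.
ln(32) = 3.466 and ln(43) = 3.761; z_{0.23} = -0.7388, z_{0.73} = 0.6128.
σ = (3.761 − 3.466)/(0.6128 − (-0.7388)) = 0.219.
μ = 3.466 − (-0.7388)·0.219 = 3.627.

μ ≈ 3.627, σ ≈ 0.219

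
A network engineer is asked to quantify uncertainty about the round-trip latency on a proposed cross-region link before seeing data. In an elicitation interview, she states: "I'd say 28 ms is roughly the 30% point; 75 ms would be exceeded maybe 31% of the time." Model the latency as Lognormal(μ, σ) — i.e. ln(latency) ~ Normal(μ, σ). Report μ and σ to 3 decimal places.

μ ≈ 3.839, σ ≈ 0.966

If T ~ Lognormal(μ,σ) then ln T ~ Normal(μ,σ), so the p-quantile of ln T is μ + z_p·σ.
ln(28) = 3.332 and ln(75) = 4.317; z_{0.3} = -0.5244, z_{0.69} = 0.4959.
σ = (4.317 − 3.332)/(0.4959 − (-0.5244)) = 0.966.
μ = 3.332 − (-0.5244)·0.966 = 3.839.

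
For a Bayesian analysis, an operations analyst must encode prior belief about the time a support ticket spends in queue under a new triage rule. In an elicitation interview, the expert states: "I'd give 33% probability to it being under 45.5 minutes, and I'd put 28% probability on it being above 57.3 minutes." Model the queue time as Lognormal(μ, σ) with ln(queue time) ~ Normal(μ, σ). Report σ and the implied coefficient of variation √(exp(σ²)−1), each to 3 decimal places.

If T ~ Lognormal(μ,σ) then ln T ~ Normal(μ,σ), so the p-quantile of ln T is μ + z_p·σ.
ln(45.5) = 3.818 and ln(57.3) = 4.048; z_{0.33} = -0.4399, z_{0.72} = 0.5828.
σ = (4.048 − 3.818)/(0.5828 − (-0.4399)) = 0.225.
μ = 3.818 − (-0.4399)·0.225 = 3.917.
CV = √(exp(σ²)−1) = √(exp(0.0508)−1) = 0.228.

σ ≈ 0.225, CV ≈ 0.228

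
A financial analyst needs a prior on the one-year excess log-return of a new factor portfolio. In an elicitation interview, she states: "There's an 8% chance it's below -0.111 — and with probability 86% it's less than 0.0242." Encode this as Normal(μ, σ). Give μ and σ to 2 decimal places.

For Normal(μ,σ), the p-quantile is μ + z_p·σ. Here z_{0.08} = -1.405, z_{0.86} = 1.08.
So -0.111 = μ − 1.405σ and 0.0242 = μ + 1.08σ.
Subtracting: σ = (0.0242 − -0.111)/(1.08 − (-1.405)) = 0.05.
Then μ = -0.111 − (-1.405)·0.05 = -0.03.

μ = -0.03, σ = 0.05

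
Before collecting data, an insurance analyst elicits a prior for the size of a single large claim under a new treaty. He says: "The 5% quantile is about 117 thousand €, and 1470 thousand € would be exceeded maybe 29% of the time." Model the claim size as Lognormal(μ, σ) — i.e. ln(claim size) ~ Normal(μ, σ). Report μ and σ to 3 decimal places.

μ ≈ 6.656, σ ≈ 1.151

If T ~ Lognormal(μ,σ) then ln T ~ Normal(μ,σ), so the p-quantile of ln T is μ + z_p·σ.
ln(117) = 4.762 and ln(1470) = 7.293; z_{0.05} = -1.645, z_{0.71} = 0.5534.
σ = (7.293 − 4.762)/(0.5534 − (-1.645)) = 1.151.
μ = 4.762 − (-1.645)·1.151 = 6.656.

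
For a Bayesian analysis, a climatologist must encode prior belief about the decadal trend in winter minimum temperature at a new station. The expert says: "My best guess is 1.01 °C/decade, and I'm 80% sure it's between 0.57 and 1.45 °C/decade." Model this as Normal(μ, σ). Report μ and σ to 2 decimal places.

A symmetric 80% interval runs μ ± z·σ with z = 1.282.
Half-width = 0.44, so σ = 0.44/1.282 = 0.34.
μ is the stated best guess, 1.01.

μ = 1.01, σ = 0.34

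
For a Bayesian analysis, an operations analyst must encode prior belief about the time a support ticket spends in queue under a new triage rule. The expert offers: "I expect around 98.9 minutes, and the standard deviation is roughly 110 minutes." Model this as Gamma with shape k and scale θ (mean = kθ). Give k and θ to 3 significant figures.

For Gamma(k, scale θ): mean = kθ, variance = kθ², so CV = 1/√k.
CV = SD/mean = 110/98.9 = 1.112, hence k = 1/CV² = 0.808.
Then θ = mean/k = 98.9/0.808 = 122.

k ≈ 0.808, θ ≈ 122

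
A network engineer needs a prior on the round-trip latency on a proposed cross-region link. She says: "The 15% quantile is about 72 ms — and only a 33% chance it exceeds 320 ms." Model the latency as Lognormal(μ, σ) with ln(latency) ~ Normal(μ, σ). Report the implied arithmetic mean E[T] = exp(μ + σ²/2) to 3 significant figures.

E[T] ≈ 342 ms

If T ~ Lognormal(μ,σ) then ln T ~ Normal(μ,σ), so the p-quantile of ln T is μ + z_p·σ.
ln(72) = 4.277 and ln(320) = 5.768; z_{0.15} = -1.036, z_{0.67} = 0.4399.
σ = (5.768 − 4.277)/(0.4399 − (-1.036)) = 1.010.
μ = 4.277 − (-1.036)·1.010 = 5.324.
E[T] = exp(μ + σ²/2) = exp(5.324 + 0.5104) = 342 ms.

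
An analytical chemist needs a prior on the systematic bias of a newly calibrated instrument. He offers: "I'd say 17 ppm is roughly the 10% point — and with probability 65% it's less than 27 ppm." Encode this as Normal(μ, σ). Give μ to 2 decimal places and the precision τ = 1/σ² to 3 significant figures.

μ = 24.69, τ = 0.0278

For Normal(μ,σ), the p-quantile is μ + z_p·σ. Here z_{0.1} = -1.282, z_{0.65} = 0.3853.
So 17 = μ − 1.282σ and 27 = μ + 0.3853σ.
Subtracting: σ = (27 − 17)/(0.3853 − (-1.282)) = 6.00.
Then μ = 17 − (-1.282)·6.00 = 24.69.
Precision τ = 1/σ² = 1/5.999² = 0.0278.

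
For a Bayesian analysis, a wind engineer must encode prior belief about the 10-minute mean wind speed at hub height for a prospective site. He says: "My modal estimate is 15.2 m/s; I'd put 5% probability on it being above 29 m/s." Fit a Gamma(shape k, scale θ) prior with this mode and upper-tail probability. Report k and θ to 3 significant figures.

Gamma(k,θ) with k>1 has mode (k−1)θ, so θ = 15.2/(k−1).
Need P(X < 29) = 0.95 with θ tied to k this way. Start at k = 2, θ = 15.2: P(X<29) ≈ 0.568.
Too low — raise k to concentrate. Iterating converges to k ≈ 7.66.
Then θ = 15.2/(7.66−1) ≈ 2.28.

k ≈ 7.66, θ ≈ 2.28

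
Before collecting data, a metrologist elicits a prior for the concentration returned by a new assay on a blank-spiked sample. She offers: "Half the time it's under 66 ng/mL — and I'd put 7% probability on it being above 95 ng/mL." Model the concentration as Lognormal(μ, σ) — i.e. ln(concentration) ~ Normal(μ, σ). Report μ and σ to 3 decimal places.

μ ≈ 4.190, σ ≈ 0.247

If T ~ Lognormal(μ,σ) then ln T ~ Normal(μ,σ), so the p-quantile of ln T is μ + z_p·σ.
ln(66) = 4.19 and ln(95) = 4.554; z_{0.5} = 0, z_{0.93} = 1.476.
σ = (4.554 − 4.19)/(1.476 − (0)) = 0.247.
μ = 4.19 − (0)·0.247 = 4.190.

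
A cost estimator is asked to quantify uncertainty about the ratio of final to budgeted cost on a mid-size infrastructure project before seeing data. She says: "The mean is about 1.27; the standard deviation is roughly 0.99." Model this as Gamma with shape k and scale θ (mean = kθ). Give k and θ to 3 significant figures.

k ≈ 1.65, θ ≈ 0.772

For Gamma(k, scale θ): mean = kθ, variance = kθ², so CV = 1/√k.
CV = SD/mean = 0.99/1.27 = 0.7795, hence k = 1/CV² = 1.65.
Then θ = mean/k = 1.27/1.65 = 0.772.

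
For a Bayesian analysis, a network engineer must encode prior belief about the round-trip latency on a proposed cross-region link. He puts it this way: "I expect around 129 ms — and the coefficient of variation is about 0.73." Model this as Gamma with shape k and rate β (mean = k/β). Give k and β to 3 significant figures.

k ≈ 1.88, β ≈ 0.0145

For Gamma(k, rate β): mean = k/β, variance = k/β², so CV = 1/√k.
CV = 0.73, hence k = 1/CV² = 1.88.
Then β = k/mean = 1.88/129 = 0.0145.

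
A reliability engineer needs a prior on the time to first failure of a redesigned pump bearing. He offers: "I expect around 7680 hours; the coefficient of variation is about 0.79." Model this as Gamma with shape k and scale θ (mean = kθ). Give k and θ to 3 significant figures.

For Gamma(k, scale θ): mean = kθ, variance = kθ², so CV = 1/√k.
CV = 0.79, hence k = 1/CV² = 1.6.
Then θ = mean/k = 7680/1.6 = 4790.

k ≈ 1.6, θ ≈ 4790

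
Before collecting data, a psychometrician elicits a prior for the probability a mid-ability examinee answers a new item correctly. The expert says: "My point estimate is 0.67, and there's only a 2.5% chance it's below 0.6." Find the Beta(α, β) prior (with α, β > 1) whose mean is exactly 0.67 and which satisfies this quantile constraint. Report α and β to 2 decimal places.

With mean 0.67 fixed, write α = 0.67s, β = 0.33s where s = α+β.
Need P(θ < 0.6) = 0.025 under Beta(0.67s, 0.33s). Normal approximation: (q−m)/√(m(1−m)/s) ≈ z_{0.025} = -1.96, so s ≈ 0.67·0.33·(-1.96)²/(0.6−0.67)² = 173.3.
At s = 173.3: P(θ<0.6) ≈ 0.028. Adjusting to match 0.025 gives s ≈ 180.98.
So α = 0.67·180.98 ≈ 121.25, β = 0.33·180.98 ≈ 59.72.

α ≈ 121.25, β ≈ 59.72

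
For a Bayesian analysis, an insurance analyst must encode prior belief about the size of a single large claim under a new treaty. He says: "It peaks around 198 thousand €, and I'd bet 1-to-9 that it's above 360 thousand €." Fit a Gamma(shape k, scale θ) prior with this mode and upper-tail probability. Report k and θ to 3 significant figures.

k ≈ 6.33, θ ≈ 37.1

Gamma(k,θ) with k>1 has mode (k−1)θ, so θ = 198/(k−1).
Need P(X < 360) = 0.9 with θ tied to k this way. Start at k = 2, θ = 198: P(X<360) ≈ 0.543.
Too low — raise k to concentrate. Iterating converges to k ≈ 6.33.
Then θ = 198/(6.33−1) ≈ 37.1.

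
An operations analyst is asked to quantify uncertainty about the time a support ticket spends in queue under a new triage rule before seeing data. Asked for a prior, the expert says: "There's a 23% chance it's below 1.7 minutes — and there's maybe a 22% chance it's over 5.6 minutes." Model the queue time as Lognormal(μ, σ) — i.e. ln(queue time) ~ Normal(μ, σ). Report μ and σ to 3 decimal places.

μ ≈ 1.114, σ ≈ 0.789

If T ~ Lognormal(μ,σ) then ln T ~ Normal(μ,σ), so the p-quantile of ln T is μ + z_p·σ.
ln(1.7) = 0.5306 and ln(5.6) = 1.723; z_{0.23} = -0.7388, z_{0.78} = 0.7722.
σ = (1.723 − 0.5306)/(0.7722 − (-0.7388)) = 0.789.
μ = 0.5306 − (-0.7388)·0.789 = 1.114.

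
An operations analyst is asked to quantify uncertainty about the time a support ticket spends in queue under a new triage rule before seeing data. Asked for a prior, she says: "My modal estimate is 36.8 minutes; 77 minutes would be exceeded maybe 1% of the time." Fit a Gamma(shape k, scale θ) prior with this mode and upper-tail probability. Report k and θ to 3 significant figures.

k ≈ 9.93, θ ≈ 4.12

Gamma(k,θ) with k>1 has mode (k−1)θ, so θ = 36.8/(k−1).
Need P(X < 77) = 0.99 with θ tied to k this way. Start at k = 2, θ = 36.8: P(X<77) ≈ 0.618.
Too low — raise k to concentrate. Iterating converges to k ≈ 9.93.
Then θ = 36.8/(9.93−1) ≈ 4.12.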